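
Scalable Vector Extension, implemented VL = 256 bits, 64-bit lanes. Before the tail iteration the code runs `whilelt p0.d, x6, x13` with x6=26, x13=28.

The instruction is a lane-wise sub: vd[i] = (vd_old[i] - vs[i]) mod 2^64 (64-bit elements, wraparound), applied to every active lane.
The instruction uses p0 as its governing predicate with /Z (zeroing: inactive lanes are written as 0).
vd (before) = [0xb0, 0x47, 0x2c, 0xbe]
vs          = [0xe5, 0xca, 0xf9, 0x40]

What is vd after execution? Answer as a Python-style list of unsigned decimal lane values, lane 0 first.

register lanes = 256/64 = 4
whilelt: lane j active iff 26+j < 28 → j < 2 → 2 active
vd[0] sub(0xb0,0xe5) -> 0xffffffffffffffcb
vd[1] sub(0x47,0xca) -> 0xffffffffffffff7d
vd[2] tail/zero -> 0x00
vd[3] tail/zero -> 0x00

vd = [18446744073709551563, 18446744073709551485, 0, 0]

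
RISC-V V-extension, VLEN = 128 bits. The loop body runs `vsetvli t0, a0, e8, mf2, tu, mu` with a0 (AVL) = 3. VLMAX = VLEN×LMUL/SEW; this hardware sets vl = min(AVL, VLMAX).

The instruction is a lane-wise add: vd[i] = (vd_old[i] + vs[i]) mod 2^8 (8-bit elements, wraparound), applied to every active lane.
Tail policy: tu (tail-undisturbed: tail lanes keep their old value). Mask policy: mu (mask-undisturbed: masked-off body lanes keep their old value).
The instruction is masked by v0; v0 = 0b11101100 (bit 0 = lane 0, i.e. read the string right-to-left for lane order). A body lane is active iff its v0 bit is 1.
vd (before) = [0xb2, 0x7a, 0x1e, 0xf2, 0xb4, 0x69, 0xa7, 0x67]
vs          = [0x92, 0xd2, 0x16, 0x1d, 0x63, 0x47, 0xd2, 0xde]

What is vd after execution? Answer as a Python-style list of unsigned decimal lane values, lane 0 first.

VLMAX = VLEN×LMUL/SEW = 128×1/2/8 = 8
vl ← min(3, 8) = 3
[0] mask-off/keep = 0xb2
[1] mask-off/keep = 0x7a
[2] add(0x1e,0x16) = 0x34
[3] tail/keep = 0xf2
[4] tail/keep = 0xb4
[5] tail/keep = 0x69
[6] tail/keep = 0xa7
[7] tail/keep = 0x67

vd = [178, 122, 52, 242, 180, 105, 167, 103]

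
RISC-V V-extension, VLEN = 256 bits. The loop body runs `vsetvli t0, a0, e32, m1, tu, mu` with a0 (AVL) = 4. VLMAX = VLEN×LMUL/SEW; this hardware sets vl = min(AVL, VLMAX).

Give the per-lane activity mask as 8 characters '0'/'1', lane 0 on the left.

predicate = 11110000

VLMAX = (256 × 1) / 32 = 8 lanes
AVL=4 ≤ VLMAX=8, so vl = 4
bits (lane 0 leftmost): 11110000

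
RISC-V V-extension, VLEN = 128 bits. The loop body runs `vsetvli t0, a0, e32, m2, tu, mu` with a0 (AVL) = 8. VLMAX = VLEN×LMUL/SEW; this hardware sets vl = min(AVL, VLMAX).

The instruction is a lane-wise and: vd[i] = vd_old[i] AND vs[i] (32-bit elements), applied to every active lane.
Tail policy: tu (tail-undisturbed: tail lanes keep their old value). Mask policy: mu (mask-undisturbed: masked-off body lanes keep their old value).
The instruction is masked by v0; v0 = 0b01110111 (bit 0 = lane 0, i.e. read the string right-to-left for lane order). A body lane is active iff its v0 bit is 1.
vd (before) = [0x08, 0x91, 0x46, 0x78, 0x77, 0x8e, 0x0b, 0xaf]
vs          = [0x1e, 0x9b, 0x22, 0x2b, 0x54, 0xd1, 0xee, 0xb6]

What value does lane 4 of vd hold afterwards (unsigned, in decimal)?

VLMAX = (128 × 2) / 32 = 8 lanes
AVL=8 ≤ VLMAX=8, so vl = 8
lane  0: and(0x08,0x1e) ⇒ 0x08
lane  1: and(0x91,0x9b) ⇒ 0x91
lane  2: and(0x46,0x22) ⇒ 0x02
lane  3: mask-off/keep ⇒ 0x78
lane  4: and(0x77,0x54) ⇒ 0x54
lane  5: and(0x8e,0xd1) ⇒ 0x80
lane  6: and(0x0b,0xee) ⇒ 0x0a
lane  7: mask-off/keep ⇒ 0xaf

vd[4] = 84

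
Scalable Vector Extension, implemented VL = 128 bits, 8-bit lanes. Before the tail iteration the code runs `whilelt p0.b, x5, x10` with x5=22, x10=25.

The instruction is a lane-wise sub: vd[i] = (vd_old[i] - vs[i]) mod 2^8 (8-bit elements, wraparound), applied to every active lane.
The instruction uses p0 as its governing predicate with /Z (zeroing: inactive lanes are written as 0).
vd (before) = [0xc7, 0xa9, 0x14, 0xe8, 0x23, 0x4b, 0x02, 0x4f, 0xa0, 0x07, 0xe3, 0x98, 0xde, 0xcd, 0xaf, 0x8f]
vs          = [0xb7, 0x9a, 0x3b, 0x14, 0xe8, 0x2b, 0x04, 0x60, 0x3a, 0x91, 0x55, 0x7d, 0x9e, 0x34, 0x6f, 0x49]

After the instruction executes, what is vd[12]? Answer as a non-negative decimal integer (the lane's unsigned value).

vd[12] = 0

register lanes = 128/8 = 16
whilelt: lane j active iff 22+j < 25 → j < 3 → 3 active
  i=0: sub(0xc7,0xb7) → 16
  i=1: sub(0xa9,0x9a) → 15
  i=2: sub(0x14,0x3b) → 217
  i=3: tail/zero → 0
  i=4: tail/zero → 0
  i=5: tail/zero → 0
  i=6: tail/zero → 0
  i=7: tail/zero → 0
  i=8: tail/zero → 0
  i=9: tail/zero → 0
  i=10: tail/zero → 0
  i=11: tail/zero → 0
  i=12: tail/zero → 0
  i=13: tail/zero → 0
  i=14: tail/zero → 0
  i=15: tail/zero → 0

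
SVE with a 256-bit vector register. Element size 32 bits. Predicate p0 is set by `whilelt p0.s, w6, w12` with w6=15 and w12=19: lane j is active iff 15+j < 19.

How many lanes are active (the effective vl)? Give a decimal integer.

vl = 4

256-bit reg / 32-bit elem → 8 lanes
whilelt: lane j active iff 15+j < 19 → j < 4 → 4 active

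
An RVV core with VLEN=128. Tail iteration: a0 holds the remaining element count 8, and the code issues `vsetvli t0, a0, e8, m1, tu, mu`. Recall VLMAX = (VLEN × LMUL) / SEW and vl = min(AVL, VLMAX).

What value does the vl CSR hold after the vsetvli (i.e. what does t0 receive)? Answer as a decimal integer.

vl = 8

VLMAX = (128 × 1) / 8 = 16 lanes
AVL=8 ≤ VLMAX=16, so vl = 8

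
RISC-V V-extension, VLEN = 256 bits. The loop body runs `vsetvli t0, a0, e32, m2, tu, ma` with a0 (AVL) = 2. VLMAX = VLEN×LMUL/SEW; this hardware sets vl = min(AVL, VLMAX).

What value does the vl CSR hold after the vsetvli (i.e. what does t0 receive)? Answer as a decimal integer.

vl = 2

VLMAX = (256 × 2) / 32 = 16 lanes
vl = min(AVL, VLMAX) = min(2, 16) = 2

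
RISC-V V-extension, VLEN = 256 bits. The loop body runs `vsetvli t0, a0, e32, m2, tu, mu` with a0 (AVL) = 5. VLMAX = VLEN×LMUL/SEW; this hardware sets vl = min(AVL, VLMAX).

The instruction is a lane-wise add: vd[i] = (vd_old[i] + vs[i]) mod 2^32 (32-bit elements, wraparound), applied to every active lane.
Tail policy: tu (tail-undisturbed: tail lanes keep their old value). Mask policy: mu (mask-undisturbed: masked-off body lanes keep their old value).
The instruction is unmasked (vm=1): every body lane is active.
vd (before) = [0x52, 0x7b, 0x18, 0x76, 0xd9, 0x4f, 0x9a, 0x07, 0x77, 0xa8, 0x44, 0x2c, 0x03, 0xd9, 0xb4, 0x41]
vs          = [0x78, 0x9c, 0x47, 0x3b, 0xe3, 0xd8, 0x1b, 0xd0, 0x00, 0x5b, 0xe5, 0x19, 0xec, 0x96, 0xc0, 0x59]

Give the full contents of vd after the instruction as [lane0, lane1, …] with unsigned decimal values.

vd = [202, 279, 95, 177, 444, 79, 154, 7, 119, 168, 68, 44, 3, 217, 180, 65]

lanes per group: 256·2/32 = 16
vl ← min(5, 16) = 5
vd[0] add(0x52,0x78) -> 0xca
vd[1] add(0x7b,0x9c) -> 0x117
vd[2] add(0x18,0x47) -> 0x5f
vd[3] add(0x76,0x3b) -> 0xb1
vd[4] add(0xd9,0xe3) -> 0x1bc
vd[5] tail/keep -> 0x4f
vd[6] tail/keep -> 0x9a
vd[7] tail/keep -> 0x07
vd[8] tail/keep -> 0x77
vd[9] tail/keep -> 0xa8
vd[10] tail/keep -> 0x44
vd[11] tail/keep -> 0x2c
vd[12] tail/keep -> 0x03
vd[13] tail/keep -> 0xd9
vd[14] tail/keep -> 0xb4
vd[15] tail/keep -> 0x41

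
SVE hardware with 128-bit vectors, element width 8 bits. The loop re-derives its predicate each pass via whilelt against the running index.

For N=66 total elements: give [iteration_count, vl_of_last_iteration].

[iterations, last_vl] = [5, 2]

lane count: 128 div 8 = 16
N=66: ⌈66/16⌉ = 5 iters; last vl = 66 − 4×16 = 2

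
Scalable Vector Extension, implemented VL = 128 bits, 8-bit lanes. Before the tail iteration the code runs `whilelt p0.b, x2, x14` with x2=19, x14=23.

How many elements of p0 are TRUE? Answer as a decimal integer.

vl = 4

lane count: 128 div 8 = 16
whilelt: lane j active iff 19+j < 23 → j < 4 → 4 active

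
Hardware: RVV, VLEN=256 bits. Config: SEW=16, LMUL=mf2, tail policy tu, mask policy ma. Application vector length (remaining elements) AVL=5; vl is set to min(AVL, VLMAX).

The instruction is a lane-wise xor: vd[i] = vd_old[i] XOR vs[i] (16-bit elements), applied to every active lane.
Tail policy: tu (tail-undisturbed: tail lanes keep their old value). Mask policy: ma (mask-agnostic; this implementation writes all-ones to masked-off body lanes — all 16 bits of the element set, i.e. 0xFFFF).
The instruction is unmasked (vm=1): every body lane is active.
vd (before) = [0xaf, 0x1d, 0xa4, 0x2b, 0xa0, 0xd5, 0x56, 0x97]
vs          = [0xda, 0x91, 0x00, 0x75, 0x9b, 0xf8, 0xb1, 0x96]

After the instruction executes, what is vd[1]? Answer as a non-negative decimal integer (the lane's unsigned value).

lanes per group: 256·1/2/16 = 8
vl ← min(5, 8) = 5
  i=0: xor(0xaf,0xda) → 117
  i=1: xor(0x1d,0x91) → 140
  i=2: xor(0xa4,0x00) → 164
  i=3: xor(0x2b,0x75) → 94
  i=4: xor(0xa0,0x9b) → 59
  i=5: tail/keep → 213
  i=6: tail/keep → 86
  i=7: tail/keep → 151

vd[1] = 140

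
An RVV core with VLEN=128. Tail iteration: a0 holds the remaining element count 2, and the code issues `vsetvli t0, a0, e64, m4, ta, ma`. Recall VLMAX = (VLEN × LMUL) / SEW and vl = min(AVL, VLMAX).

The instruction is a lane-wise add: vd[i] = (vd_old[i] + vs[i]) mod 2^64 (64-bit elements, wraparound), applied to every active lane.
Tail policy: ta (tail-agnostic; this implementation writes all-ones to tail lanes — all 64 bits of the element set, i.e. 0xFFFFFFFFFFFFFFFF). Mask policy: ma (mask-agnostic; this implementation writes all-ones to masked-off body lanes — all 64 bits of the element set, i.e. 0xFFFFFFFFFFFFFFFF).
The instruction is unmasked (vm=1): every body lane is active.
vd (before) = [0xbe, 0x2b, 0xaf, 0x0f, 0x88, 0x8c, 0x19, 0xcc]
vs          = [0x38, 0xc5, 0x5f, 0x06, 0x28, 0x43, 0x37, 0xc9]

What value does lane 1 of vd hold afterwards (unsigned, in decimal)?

vd[1] = 240

VLMAX = VLEN×LMUL/SEW = 128×4/64 = 8
vl = min(AVL, VLMAX) = min(2, 8) = 2
lane  0: add(0xbe,0x38) ⇒ 0xf6
lane  1: add(0x2b,0xc5) ⇒ 0xf0
lane  2: tail/ones ⇒ 0xffffffffffffffff
lane  3: tail/ones ⇒ 0xffffffffffffffff
lane  4: tail/ones ⇒ 0xffffffffffffffff
lane  5: tail/ones ⇒ 0xffffffffffffffff
lane  6: tail/ones ⇒ 0xffffffffffffffff
lane  7: tail/ones ⇒ 0xffffffffffffffff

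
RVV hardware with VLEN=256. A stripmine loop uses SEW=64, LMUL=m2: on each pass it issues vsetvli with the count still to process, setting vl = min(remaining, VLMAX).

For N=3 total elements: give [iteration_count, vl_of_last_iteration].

VLMAX = VLEN×LMUL/SEW = 256×2/64 = 8
N=3: ⌈3/8⌉ = 1 iters; last vl = 3 − 0×8 = 3

[iterations, last_vl] = [1, 3]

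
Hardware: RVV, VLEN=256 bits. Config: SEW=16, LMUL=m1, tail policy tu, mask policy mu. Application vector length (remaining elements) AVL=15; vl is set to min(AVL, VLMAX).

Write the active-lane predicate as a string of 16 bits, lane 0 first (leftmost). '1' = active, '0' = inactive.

predicate = 1111111111111110

lanes per group: 256·1/16 = 16
vl ← min(15, 16) = 15
bits (lane 0 leftmost): 1111111111111110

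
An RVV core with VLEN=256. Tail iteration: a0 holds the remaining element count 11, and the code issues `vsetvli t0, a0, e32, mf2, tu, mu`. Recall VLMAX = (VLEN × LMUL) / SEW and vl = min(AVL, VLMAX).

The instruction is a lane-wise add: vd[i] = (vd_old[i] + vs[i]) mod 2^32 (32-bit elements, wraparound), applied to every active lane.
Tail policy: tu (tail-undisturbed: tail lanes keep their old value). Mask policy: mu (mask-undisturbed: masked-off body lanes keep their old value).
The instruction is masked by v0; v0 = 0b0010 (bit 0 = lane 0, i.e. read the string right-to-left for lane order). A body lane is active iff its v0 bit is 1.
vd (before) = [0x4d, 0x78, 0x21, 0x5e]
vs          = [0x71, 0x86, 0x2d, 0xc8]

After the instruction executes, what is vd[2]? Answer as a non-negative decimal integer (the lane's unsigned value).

vd[2] = 33

VLMAX = (256 × 1/2) / 32 = 4 lanes
vl ← min(11, 4) = 4
[0] mask-off/keep = 0x4d
[1] add(0x78,0x86) = 0xfe
[2] mask-off/keep = 0x21
[3] mask-off/keep = 0x5e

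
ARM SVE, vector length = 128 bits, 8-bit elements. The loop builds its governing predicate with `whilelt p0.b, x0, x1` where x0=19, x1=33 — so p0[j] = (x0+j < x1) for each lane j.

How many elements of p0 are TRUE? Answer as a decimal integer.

lane count: 128 div 8 = 16
p0[j] = (19+j < 33); true for j=0..13 → 14 lanes set

vl = 14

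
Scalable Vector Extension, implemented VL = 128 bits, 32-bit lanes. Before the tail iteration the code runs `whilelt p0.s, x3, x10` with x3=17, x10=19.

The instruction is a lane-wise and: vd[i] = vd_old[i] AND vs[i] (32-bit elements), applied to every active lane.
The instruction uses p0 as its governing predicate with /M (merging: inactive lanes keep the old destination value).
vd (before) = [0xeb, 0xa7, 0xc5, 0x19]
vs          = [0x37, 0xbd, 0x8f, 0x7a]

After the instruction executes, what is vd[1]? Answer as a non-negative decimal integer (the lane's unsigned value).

128-bit reg / 32-bit elem → 4 lanes
p0[j] = (17+j < 19); true for j=0..1 → 2 lanes set
lane  0: and(0xeb,0x37) ⇒ 0x23
lane  1: and(0xa7,0xbd) ⇒ 0xa5
lane  2: tail/keep ⇒ 0xc5
lane  3: tail/keep ⇒ 0x19

vd[1] = 165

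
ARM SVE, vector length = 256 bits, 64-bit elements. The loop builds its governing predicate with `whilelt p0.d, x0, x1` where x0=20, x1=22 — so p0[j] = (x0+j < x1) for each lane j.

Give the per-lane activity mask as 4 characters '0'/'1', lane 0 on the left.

lane count: 256 div 64 = 4
whilelt: lane j active iff 20+j < 22 → j < 2 → 2 active
bits (lane 0 leftmost): 1100

predicate = 1100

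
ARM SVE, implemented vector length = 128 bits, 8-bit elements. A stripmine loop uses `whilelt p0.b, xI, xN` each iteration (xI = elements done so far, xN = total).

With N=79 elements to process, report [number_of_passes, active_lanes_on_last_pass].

[iterations, last_vl] = [5, 15]

128-bit reg / 8-bit elem → 16 lanes
79 elements at 16/iter → 5 passes, remainder 15 on the last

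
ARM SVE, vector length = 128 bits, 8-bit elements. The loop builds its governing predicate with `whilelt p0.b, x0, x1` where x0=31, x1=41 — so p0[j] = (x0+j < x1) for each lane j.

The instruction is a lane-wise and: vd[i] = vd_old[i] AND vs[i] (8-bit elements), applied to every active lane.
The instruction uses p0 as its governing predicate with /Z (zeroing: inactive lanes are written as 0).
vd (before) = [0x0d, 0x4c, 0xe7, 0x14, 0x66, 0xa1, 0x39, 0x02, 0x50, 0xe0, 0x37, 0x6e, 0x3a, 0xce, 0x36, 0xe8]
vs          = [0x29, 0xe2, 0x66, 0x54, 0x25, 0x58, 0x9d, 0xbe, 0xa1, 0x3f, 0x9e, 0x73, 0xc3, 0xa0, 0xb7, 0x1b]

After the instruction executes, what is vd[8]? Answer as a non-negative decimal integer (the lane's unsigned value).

register lanes = 128/8 = 16
whilelt: lane j active iff 31+j < 41 → j < 10 → 10 active
vd[0] and(0x0d,0x29) -> 0x09
vd[1] and(0x4c,0xe2) -> 0x40
vd[2] and(0xe7,0x66) -> 0x66
vd[3] and(0x14,0x54) -> 0x14
vd[4] and(0x66,0x25) -> 0x24
vd[5] and(0xa1,0x58) -> 0x00
vd[6] and(0x39,0x9d) -> 0x19
vd[7] and(0x02,0xbe) -> 0x02
vd[8] and(0x50,0xa1) -> 0x00
vd[9] and(0xe0,0x3f) -> 0x20
vd[10] tail/zero -> 0x00
vd[11] tail/zero -> 0x00
vd[12] tail/zero -> 0x00
vd[13] tail/zero -> 0x00
vd[14] tail/zero -> 0x00
vd[15] tail/zero -> 0x00

vd[8] = 0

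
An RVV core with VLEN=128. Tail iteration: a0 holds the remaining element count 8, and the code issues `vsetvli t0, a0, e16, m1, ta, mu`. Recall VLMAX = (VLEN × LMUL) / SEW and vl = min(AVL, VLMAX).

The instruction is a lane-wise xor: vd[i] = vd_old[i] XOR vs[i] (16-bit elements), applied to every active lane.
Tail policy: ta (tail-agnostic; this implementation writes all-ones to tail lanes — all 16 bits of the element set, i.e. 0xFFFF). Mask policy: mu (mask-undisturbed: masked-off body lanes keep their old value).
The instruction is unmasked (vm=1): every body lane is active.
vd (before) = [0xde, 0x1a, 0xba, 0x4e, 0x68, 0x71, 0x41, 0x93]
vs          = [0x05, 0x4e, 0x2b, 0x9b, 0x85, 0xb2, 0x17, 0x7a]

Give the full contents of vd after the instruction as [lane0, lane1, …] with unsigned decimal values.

vd = [219, 84, 145, 213, 237, 195, 86, 233]

lanes per group: 128·1/16 = 8
AVL=8 ≤ VLMAX=8, so vl = 8
lane  0: xor(0xde,0x05) ⇒ 0xdb
lane  1: xor(0x1a,0x4e) ⇒ 0x54
lane  2: xor(0xba,0x2b) ⇒ 0x91
lane  3: xor(0x4e,0x9b) ⇒ 0xd5
lane  4: xor(0x68,0x85) ⇒ 0xed
lane  5: xor(0x71,0xb2) ⇒ 0xc3
lane  6: xor(0x41,0x17) ⇒ 0x56
lane  7: xor(0x93,0x7a) ⇒ 0xe9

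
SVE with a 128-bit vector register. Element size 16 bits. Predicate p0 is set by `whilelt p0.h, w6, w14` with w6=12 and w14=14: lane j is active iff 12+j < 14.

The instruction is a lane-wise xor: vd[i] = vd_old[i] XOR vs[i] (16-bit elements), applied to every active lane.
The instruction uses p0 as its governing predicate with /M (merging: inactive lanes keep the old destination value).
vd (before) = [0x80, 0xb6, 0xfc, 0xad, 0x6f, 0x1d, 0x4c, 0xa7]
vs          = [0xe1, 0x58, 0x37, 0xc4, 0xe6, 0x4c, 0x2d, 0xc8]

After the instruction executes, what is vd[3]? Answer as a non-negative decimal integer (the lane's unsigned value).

register lanes = 128/16 = 8
whilelt: lane j active iff 12+j < 14 → j < 2 → 2 active
[0] xor(0x80,0xe1) = 0x61
[1] xor(0xb6,0x58) = 0xee
[2] tail/keep = 0xfc
[3] tail/keep = 0xad
[4] tail/keep = 0x6f
[5] tail/keep = 0x1d
[6] tail/keep = 0x4c
[7] tail/keep = 0xa7

vd[3] = 173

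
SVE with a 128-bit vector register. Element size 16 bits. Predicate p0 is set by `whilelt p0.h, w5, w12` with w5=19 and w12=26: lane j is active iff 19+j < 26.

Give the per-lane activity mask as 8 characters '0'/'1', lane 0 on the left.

predicate = 11111110

lane count: 128 div 16 = 8
p0[j] = (19+j < 26); true for j=0..6 → 7 lanes set
bits (lane 0 leftmost): 11111110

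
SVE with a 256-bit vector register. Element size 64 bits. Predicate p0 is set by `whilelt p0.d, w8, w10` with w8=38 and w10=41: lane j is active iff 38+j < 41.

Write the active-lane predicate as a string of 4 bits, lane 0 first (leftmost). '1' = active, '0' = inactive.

lane count: 256 div 64 = 4
whilelt: lane j active iff 38+j < 41 → j < 3 → 3 active
bits (lane 0 leftmost): 1110

predicate = 1110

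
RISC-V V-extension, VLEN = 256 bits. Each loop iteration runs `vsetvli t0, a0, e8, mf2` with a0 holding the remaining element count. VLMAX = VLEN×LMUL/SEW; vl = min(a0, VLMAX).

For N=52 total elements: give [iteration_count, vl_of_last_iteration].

[iterations, last_vl] = [4, 4]

lanes per group: 256·1/2/8 = 16
N=52: ⌈52/16⌉ = 4 iters; last vl = 52 − 3×16 = 4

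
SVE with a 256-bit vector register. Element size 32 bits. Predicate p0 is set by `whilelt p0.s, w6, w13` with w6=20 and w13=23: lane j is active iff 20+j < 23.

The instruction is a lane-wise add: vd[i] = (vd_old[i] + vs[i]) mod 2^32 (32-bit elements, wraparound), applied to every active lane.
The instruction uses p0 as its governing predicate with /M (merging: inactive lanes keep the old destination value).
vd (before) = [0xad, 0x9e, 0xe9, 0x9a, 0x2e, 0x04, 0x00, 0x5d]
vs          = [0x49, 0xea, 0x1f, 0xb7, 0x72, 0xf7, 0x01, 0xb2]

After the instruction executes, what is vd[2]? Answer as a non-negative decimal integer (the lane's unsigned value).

register lanes = 256/32 = 8
active while 20+j < 23, i.e. j ∈ [0,3) capped at 8 ⇒ 3
lane  0: add(0xad,0x49) ⇒ 0xf6
lane  1: add(0x9e,0xea) ⇒ 0x188
lane  2: add(0xe9,0x1f) ⇒ 0x108
lane  3: tail/keep ⇒ 0x9a
lane  4: tail/keep ⇒ 0x2e
lane  5: tail/keep ⇒ 0x04
lane  6: tail/keep ⇒ 0x00
lane  7: tail/keep ⇒ 0x5d

vd[2] = 264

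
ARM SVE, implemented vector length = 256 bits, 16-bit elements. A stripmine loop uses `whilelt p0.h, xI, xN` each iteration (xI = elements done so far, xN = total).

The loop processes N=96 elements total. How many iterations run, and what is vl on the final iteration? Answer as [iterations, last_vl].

[iterations, last_vl] = [6, 16]

lane count: 256 div 16 = 16
96 elements at 16/iter → 6 passes, remainder 16 on the last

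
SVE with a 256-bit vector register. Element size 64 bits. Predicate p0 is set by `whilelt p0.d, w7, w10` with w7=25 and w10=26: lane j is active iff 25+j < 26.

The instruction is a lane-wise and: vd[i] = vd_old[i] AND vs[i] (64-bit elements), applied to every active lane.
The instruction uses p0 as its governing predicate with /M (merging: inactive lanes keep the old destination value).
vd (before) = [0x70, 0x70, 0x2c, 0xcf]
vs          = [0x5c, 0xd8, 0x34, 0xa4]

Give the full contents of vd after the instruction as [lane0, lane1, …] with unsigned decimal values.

register lanes = 256/64 = 4
p0[j] = (25+j < 26); true for j=0..0 → 1 lanes set
[0] and(0x70,0x5c) = 0x50
[1] tail/keep = 0x70
[2] tail/keep = 0x2c
[3] tail/keep = 0xcf

vd = [80, 112, 44, 207]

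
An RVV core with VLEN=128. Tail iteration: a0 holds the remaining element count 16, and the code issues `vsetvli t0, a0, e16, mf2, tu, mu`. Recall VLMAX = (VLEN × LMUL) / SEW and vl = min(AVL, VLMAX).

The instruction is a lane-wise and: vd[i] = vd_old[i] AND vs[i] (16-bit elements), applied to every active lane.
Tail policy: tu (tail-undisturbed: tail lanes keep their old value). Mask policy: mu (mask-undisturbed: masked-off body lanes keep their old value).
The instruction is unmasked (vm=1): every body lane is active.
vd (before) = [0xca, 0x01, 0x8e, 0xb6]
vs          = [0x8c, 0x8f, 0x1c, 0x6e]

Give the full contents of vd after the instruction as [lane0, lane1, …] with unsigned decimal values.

vd = [136, 1, 12, 38]

VLMAX = (128 × 1/2) / 16 = 4 lanes
vl ← min(16, 4) = 4
vd[0] and(0xca,0x8c) -> 0x88
vd[1] and(0x01,0x8f) -> 0x01
vd[2] and(0x8e,0x1c) -> 0x0c
vd[3] and(0xb6,0x6e) -> 0x26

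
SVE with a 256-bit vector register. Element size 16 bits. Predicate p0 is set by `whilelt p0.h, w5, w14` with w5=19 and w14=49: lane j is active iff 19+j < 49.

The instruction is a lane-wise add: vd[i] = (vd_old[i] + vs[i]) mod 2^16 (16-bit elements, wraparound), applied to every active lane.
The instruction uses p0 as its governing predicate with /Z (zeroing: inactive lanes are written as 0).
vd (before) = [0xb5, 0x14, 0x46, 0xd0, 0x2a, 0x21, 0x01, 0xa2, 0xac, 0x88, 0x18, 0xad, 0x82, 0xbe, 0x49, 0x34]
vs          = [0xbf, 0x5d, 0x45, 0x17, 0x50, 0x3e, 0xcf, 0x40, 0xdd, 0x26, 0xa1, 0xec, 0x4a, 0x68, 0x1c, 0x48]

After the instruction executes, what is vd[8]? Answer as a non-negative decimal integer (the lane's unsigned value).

vd[8] = 393

256-bit reg / 16-bit elem → 16 lanes
whilelt: lane j active iff 19+j < 49 → j < 30 → 16 active
  i=0: add(0xb5,0xbf) → 372
  i=1: add(0x14,0x5d) → 113
  i=2: add(0x46,0x45) → 139
  i=3: add(0xd0,0x17) → 231
  i=4: add(0x2a,0x50) → 122
  i=5: add(0x21,0x3e) → 95
  i=6: add(0x01,0xcf) → 208
  i=7: add(0xa2,0x40) → 226
  i=8: add(0xac,0xdd) → 393
  i=9: add(0x88,0x26) → 174
  i=10: add(0x18,0xa1) → 185
  i=11: add(0xad,0xec) → 409
  i=12: add(0x82,0x4a) → 204
  i=13: add(0xbe,0x68) → 294
  i=14: add(0x49,0x1c) → 101
  i=15: add(0x34,0x48) → 124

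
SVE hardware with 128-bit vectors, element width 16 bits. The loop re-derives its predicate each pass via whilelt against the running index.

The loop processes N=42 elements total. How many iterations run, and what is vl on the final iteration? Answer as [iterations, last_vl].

register lanes = 128/16 = 8
N=42: ⌈42/8⌉ = 6 iters; last vl = 42 − 5×8 = 2

[iterations, last_vl] = [6, 2]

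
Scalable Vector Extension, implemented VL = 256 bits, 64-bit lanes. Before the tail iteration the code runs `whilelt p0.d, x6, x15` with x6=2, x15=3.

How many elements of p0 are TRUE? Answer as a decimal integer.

register lanes = 256/64 = 4
p0[j] = (2+j < 3); true for j=0..0 → 1 lanes set

vl = 1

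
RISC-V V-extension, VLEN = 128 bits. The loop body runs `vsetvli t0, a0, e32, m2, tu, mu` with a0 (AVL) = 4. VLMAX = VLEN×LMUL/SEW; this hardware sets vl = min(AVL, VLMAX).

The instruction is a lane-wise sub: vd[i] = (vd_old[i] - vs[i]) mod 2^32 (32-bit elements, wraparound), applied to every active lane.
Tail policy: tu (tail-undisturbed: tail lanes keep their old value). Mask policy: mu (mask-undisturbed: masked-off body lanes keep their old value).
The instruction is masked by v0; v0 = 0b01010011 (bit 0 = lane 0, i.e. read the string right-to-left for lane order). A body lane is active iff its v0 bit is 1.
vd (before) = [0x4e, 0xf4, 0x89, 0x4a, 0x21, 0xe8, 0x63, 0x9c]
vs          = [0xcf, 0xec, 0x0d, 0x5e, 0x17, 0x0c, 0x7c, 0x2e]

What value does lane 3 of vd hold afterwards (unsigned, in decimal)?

lanes per group: 128·2/32 = 8
vl = min(AVL, VLMAX) = min(4, 8) = 4
  i=0: sub(0x4e,0xcf) → 4294967167
  i=1: sub(0xf4,0xec) → 8
  i=2: mask-off/keep → 137
  i=3: mask-off/keep → 74
  i=4: tail/keep → 33
  i=5: tail/keep → 232
  i=6: tail/keep → 99
  i=7: tail/keep → 156

vd[3] = 74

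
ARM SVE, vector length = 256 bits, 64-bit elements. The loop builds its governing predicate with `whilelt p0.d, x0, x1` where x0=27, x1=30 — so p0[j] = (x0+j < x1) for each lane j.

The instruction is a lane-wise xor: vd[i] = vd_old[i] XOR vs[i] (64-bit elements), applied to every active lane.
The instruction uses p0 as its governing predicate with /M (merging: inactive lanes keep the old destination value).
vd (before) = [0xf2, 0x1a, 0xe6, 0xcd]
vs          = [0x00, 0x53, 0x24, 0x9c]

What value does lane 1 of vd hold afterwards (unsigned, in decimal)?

lane count: 256 div 64 = 4
whilelt: lane j active iff 27+j < 30 → j < 3 → 3 active
[0] xor(0xf2,0x00) = 0xf2
[1] xor(0x1a,0x53) = 0x49
[2] xor(0xe6,0x24) = 0xc2
[3] tail/keep = 0xcd

vd[1] = 73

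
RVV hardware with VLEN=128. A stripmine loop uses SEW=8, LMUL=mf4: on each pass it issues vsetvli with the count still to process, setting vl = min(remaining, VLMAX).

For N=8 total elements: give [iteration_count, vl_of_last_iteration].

[iterations, last_vl] = [2, 4]

lanes per group: 128·1/4/8 = 4
N=8: ⌈8/4⌉ = 2 iters; last vl = 8 − 1×4 = 4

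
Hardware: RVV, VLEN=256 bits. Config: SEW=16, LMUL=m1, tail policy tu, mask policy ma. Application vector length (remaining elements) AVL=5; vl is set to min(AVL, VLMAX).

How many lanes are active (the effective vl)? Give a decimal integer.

VLMAX = VLEN×LMUL/SEW = 256×1/16 = 16
AVL=5 ≤ VLMAX=16, so vl = 5

vl = 5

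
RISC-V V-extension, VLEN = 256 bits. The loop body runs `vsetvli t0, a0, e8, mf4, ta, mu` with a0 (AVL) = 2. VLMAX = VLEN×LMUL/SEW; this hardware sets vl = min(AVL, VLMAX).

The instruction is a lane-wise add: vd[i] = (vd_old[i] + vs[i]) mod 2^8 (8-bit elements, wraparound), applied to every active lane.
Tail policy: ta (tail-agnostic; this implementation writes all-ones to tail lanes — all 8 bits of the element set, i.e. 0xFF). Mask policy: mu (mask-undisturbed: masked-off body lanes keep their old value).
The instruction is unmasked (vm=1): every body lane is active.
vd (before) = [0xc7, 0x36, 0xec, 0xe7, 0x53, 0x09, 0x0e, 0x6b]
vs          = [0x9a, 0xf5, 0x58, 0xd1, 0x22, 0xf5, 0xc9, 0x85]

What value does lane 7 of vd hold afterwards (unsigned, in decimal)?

lanes per group: 256·1/4/8 = 8
AVL=2 ≤ VLMAX=8, so vl = 2
vd[0] add(0xc7,0x9a) -> 0x61
vd[1] add(0x36,0xf5) -> 0x2b
vd[2] tail/ones -> 0xff
vd[3] tail/ones -> 0xff
vd[4] tail/ones -> 0xff
vd[5] tail/ones -> 0xff
vd[6] tail/ones -> 0xff
vd[7] tail/ones -> 0xff

vd[7] = 255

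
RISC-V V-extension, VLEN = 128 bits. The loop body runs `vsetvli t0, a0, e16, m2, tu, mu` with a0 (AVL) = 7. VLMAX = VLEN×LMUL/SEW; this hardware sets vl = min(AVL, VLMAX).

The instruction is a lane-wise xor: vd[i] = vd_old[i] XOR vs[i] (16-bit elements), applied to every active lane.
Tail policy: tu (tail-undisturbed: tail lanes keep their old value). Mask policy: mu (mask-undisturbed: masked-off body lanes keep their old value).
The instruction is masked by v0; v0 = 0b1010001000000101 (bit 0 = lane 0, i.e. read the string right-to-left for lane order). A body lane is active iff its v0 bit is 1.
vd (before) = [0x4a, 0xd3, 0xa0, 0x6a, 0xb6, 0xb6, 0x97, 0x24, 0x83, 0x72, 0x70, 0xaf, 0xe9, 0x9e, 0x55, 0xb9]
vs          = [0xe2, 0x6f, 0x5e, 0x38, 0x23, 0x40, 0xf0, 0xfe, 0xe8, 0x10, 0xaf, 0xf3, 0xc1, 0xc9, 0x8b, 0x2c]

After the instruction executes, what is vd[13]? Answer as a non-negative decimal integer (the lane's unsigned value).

lanes per group: 128·2/16 = 16
AVL=7 ≤ VLMAX=16, so vl = 7
lane  0: xor(0x4a,0xe2) ⇒ 0xa8
lane  1: mask-off/keep ⇒ 0xd3
lane  2: xor(0xa0,0x5e) ⇒ 0xfe
lane  3: mask-off/keep ⇒ 0x6a
lane  4: mask-off/keep ⇒ 0xb6
lane  5: mask-off/keep ⇒ 0xb6
lane  6: mask-off/keep ⇒ 0x97
lane  7: tail/keep ⇒ 0x24
lane  8: tail/keep ⇒ 0x83
lane  9: tail/keep ⇒ 0x72
lane 10: tail/keep ⇒ 0x70
lane 11: tail/keep ⇒ 0xaf
lane 12: tail/keep ⇒ 0xe9
lane 13: tail/keep ⇒ 0x9e
lane 14: tail/keep ⇒ 0x55
lane 15: tail/keep ⇒ 0xb9

vd[13] = 158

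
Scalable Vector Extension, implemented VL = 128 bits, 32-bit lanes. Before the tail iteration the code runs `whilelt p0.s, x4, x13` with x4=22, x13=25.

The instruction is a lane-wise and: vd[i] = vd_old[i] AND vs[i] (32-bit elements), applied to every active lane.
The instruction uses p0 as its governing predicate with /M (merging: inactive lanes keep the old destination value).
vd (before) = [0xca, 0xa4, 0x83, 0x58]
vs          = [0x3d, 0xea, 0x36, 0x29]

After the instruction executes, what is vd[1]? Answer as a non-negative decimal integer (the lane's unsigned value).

128-bit reg / 32-bit elem → 4 lanes
active while 22+j < 25, i.e. j ∈ [0,3) capped at 4 ⇒ 3
[0] and(0xca,0x3d) = 0x08
[1] and(0xa4,0xea) = 0xa0
[2] and(0x83,0x36) = 0x02
[3] tail/keep = 0x58

vd[1] = 160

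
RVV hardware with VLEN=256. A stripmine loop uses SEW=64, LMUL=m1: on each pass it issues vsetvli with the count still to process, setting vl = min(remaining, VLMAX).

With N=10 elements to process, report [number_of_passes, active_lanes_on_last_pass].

[iterations, last_vl] = [3, 2]

lanes per group: 256·1/64 = 4
N=10: ⌈10/4⌉ = 3 iters; last vl = 10 − 2×4 = 2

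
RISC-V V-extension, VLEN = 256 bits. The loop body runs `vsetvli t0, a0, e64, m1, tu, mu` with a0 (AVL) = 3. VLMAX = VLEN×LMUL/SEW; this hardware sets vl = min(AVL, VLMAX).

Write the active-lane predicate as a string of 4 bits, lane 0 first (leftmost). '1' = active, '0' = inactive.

lanes per group: 256·1/64 = 4
vl ← min(3, 4) = 3
bits (lane 0 leftmost): 1110

predicate = 1110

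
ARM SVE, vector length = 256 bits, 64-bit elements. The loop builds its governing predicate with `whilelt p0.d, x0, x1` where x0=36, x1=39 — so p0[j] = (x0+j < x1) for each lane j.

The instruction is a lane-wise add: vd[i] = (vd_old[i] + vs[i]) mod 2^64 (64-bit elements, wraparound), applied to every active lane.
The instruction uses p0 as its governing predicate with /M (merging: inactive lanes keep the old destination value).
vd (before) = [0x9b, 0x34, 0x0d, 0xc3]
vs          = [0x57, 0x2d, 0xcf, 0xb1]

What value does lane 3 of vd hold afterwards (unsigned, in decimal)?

register lanes = 256/64 = 4
p0[j] = (36+j < 39); true for j=0..2 → 3 lanes set
vd[0] add(0x9b,0x57) -> 0xf2
vd[1] add(0x34,0x2d) -> 0x61
vd[2] add(0x0d,0xcf) -> 0xdc
vd[3] tail/keep -> 0xc3

vd[3] = 195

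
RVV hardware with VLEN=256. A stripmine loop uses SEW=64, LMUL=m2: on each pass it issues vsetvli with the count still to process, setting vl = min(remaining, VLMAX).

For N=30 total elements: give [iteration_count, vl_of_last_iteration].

[iterations, last_vl] = [4, 6]

VLMAX = (256 × 2) / 64 = 8 lanes
iterations = ceil(30/8) = 4; final-pass vl = 6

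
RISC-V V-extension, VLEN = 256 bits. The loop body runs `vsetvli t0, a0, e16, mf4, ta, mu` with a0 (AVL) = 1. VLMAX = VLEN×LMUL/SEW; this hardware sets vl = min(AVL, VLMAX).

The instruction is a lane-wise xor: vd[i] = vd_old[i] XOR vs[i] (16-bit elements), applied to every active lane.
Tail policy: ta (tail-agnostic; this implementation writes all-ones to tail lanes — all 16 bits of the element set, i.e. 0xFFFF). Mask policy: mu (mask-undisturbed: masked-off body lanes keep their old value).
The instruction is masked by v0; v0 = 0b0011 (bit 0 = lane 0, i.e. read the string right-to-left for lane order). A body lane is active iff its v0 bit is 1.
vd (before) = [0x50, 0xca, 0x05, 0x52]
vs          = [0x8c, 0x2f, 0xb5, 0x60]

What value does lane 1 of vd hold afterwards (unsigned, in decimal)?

vd[1] = 65535

lanes per group: 256·1/4/16 = 4
vl = min(AVL, VLMAX) = min(1, 4) = 1
  i=0: xor(0x50,0x8c) → 220
  i=1: tail/ones → 65535
  i=2: tail/ones → 65535
  i=3: tail/ones → 65535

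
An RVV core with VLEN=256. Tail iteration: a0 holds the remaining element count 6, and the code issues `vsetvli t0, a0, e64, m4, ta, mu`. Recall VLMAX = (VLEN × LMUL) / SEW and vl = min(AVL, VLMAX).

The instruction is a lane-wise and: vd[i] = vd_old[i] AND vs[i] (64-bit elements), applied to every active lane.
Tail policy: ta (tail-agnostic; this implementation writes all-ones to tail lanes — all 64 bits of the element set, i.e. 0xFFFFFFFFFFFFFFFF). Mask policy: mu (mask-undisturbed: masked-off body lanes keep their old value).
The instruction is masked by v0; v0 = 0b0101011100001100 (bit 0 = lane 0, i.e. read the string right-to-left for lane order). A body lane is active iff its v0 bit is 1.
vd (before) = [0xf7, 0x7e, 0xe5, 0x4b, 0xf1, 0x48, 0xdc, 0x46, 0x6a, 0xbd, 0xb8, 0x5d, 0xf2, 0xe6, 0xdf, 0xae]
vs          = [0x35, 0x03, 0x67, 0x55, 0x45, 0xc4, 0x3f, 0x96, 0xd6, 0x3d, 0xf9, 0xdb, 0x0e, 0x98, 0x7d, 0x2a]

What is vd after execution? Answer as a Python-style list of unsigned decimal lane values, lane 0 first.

lanes per group: 256·4/64 = 16
vl = min(AVL, VLMAX) = min(6, 16) = 6
  i=0: mask-off/keep → 247
  i=1: mask-off/keep → 126
  i=2: and(0xe5,0x67) → 101
  i=3: and(0x4b,0x55) → 65
  i=4: mask-off/keep → 241
  i=5: mask-off/keep → 72
  i=6: tail/ones → 18446744073709551615
  i=7: tail/ones → 18446744073709551615
  i=8: tail/ones → 18446744073709551615
  i=9: tail/ones → 18446744073709551615
  i=10: tail/ones → 18446744073709551615
  i=11: tail/ones → 18446744073709551615
  i=12: tail/ones → 18446744073709551615
  i=13: tail/ones → 18446744073709551615
  i=14: tail/ones → 18446744073709551615
  i=15: tail/ones → 18446744073709551615

vd = [247, 126, 101, 65, 241, 72, 18446744073709551615, 18446744073709551615, 18446744073709551615, 18446744073709551615, 18446744073709551615, 18446744073709551615, 18446744073709551615, 18446744073709551615, 18446744073709551615, 18446744073709551615]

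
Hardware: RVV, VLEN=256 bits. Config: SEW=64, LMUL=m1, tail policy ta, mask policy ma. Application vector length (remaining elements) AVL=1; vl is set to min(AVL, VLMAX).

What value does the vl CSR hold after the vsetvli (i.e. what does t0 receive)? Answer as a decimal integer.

VLMAX = VLEN×LMUL/SEW = 256×1/64 = 4
vl = min(AVL, VLMAX) = min(1, 4) = 1

vl = 1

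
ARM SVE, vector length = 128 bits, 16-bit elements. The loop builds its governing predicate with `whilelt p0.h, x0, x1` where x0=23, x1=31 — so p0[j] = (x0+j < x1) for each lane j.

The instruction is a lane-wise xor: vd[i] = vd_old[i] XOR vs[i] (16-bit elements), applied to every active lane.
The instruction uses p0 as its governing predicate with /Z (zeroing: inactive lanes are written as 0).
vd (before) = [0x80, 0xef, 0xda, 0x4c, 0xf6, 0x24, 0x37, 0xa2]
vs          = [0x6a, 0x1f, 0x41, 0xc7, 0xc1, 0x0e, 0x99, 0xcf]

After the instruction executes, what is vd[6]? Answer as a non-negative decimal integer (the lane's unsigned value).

vd[6] = 174

lane count: 128 div 16 = 8
whilelt: lane j active iff 23+j < 31 → j < 8 → 8 active
  i=0: xor(0x80,0x6a) → 234
  i=1: xor(0xef,0x1f) → 240
  i=2: xor(0xda,0x41) → 155
  i=3: xor(0x4c,0xc7) → 139
  i=4: xor(0xf6,0xc1) → 55
  i=5: xor(0x24,0x0e) → 42
  i=6: xor(0x37,0x99) → 174
  i=7: xor(0xa2,0xcf) → 109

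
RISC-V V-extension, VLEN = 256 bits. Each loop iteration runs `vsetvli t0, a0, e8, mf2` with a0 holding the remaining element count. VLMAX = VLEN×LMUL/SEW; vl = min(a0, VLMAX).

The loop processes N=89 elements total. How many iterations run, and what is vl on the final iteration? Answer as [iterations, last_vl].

lanes per group: 256·1/2/8 = 16
iterations = ceil(89/16) = 6; final-pass vl = 9

[iterations, last_vl] = [6, 9]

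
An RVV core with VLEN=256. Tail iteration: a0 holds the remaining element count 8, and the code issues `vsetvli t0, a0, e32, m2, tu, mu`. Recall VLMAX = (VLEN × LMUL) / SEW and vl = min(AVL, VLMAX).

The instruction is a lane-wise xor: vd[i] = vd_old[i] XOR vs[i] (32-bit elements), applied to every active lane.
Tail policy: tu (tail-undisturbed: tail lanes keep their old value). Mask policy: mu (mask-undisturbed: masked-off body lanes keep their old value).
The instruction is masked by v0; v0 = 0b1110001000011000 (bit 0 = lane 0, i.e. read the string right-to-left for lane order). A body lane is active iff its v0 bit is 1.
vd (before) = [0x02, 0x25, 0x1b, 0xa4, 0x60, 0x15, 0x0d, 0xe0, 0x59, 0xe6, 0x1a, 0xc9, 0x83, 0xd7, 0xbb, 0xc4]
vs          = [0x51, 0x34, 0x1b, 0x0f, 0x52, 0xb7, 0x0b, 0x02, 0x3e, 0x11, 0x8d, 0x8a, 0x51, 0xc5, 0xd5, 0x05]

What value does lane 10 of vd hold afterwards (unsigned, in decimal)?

vd[10] = 26

lanes per group: 256·2/32 = 16
AVL=8 ≤ VLMAX=16, so vl = 8
lane  0: mask-off/keep ⇒ 0x02
lane  1: mask-off/keep ⇒ 0x25
lane  2: mask-off/keep ⇒ 0x1b
lane  3: xor(0xa4,0x0f) ⇒ 0xab
lane  4: xor(0x60,0x52) ⇒ 0x32
lane  5: mask-off/keep ⇒ 0x15
lane  6: mask-off/keep ⇒ 0x0d
lane  7: mask-off/keep ⇒ 0xe0
lane  8: tail/keep ⇒ 0x59
lane  9: tail/keep ⇒ 0xe6
lane 10: tail/keep ⇒ 0x1a
lane 11: tail/keep ⇒ 0xc9
lane 12: tail/keep ⇒ 0x83
lane 13: tail/keep ⇒ 0xd7
lane 14: tail/keep ⇒ 0xbb
lane 15: tail/keep ⇒ 0xc4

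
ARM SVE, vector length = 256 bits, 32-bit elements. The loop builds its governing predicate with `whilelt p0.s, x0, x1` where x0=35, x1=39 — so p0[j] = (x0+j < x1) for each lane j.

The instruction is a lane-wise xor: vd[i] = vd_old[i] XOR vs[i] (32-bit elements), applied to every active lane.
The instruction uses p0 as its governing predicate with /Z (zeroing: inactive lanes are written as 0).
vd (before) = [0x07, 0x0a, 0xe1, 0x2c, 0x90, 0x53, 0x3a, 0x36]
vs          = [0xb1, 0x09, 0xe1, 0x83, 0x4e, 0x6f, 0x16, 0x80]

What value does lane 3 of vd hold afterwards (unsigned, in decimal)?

vd[3] = 175

256-bit reg / 32-bit elem → 8 lanes
active while 35+j < 39, i.e. j ∈ [0,4) capped at 8 ⇒ 4
vd[0] xor(0x07,0xb1) -> 0xb6
vd[1] xor(0x0a,0x09) -> 0x03
vd[2] xor(0xe1,0xe1) -> 0x00
vd[3] xor(0x2c,0x83) -> 0xaf
vd[4] tail/zero -> 0x00
vd[5] tail/zero -> 0x00
vd[6] tail/zero -> 0x00
vd[7] tail/zero -> 0x00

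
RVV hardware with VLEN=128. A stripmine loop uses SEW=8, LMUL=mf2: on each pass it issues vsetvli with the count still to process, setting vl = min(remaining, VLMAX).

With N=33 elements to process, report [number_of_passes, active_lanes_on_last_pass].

lanes per group: 128·1/2/8 = 8
33 elements at 8/iter → 5 passes, remainder 1 on the last

[iterations, last_vl] = [5, 1]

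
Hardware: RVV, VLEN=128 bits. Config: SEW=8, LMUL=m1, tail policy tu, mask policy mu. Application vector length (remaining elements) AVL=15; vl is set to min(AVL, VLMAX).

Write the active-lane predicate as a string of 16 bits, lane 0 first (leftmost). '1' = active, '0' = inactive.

predicate = 1111111111111110

VLMAX = (128 × 1) / 8 = 16 lanes
AVL=15 ≤ VLMAX=16, so vl = 15
bits (lane 0 leftmost): 1111111111111110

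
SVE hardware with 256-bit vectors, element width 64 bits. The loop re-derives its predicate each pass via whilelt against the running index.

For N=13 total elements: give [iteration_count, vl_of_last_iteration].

[iterations, last_vl] = [4, 1]

register lanes = 256/64 = 4
N=13: ⌈13/4⌉ = 4 iters; last vl = 13 − 3×4 = 1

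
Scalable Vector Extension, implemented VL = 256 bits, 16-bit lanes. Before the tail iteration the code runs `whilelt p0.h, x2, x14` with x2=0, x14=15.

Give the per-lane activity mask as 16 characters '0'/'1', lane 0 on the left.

register lanes = 256/16 = 16
whilelt: lane j active iff 0+j < 15 → j < 15 → 15 active
bits (lane 0 leftmost): 1111111111111110

predicate = 1111111111111110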